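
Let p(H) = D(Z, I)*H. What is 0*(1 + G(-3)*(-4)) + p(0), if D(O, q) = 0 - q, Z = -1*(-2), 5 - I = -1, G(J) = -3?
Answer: 0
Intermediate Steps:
I = 6 (I = 5 - 1*(-1) = 5 + 1 = 6)
Z = 2
D(O, q) = -q
p(H) = -6*H (p(H) = (-1*6)*H = -6*H)
0*(1 + G(-3)*(-4)) + p(0) = 0*(1 - 3*(-4)) - 6*0 = 0*(1 + 12) + 0 = 0*13 + 0 = 0 + 0 = 0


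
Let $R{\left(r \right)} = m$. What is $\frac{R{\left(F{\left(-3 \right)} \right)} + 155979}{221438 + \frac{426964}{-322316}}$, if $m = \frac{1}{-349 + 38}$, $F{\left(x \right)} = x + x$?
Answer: $\frac{3908844421972}{5549218362771} \approx 0.7044$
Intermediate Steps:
$F{\left(x \right)} = 2 x$
$m = - \frac{1}{311}$ ($m = \frac{1}{-311} = - \frac{1}{311} \approx -0.0032154$)
$R{\left(r \right)} = - \frac{1}{311}$
$\frac{R{\left(F{\left(-3 \right)} \right)} + 155979}{221438 + \frac{426964}{-322316}} = \frac{- \frac{1}{311} + 155979}{221438 + \frac{426964}{-322316}} = \frac{48509468}{311 \left(221438 + 426964 \left(- \frac{1}{322316}\right)\right)} = \frac{48509468}{311 \left(221438 - \frac{106741}{80579}\right)} = \frac{48509468}{311 \cdot \frac{17843145861}{80579}} = \frac{48509468}{311} \cdot \frac{80579}{17843145861} = \frac{3908844421972}{5549218362771}$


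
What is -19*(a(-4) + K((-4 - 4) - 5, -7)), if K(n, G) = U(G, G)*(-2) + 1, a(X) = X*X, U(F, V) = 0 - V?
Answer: -57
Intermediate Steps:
U(F, V) = -V
a(X) = X²
K(n, G) = 1 + 2*G (K(n, G) = -G*(-2) + 1 = 2*G + 1 = 1 + 2*G)
-19*(a(-4) + K((-4 - 4) - 5, -7)) = -19*((-4)² + (1 + 2*(-7))) = -19*(16 + (1 - 14)) = -19*(16 - 13) = -19*3 = -57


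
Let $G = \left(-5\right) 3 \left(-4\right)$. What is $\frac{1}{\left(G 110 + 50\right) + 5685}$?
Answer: $\frac{1}{12335} \approx 8.107 \cdot 10^{-5}$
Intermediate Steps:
$G = 60$ ($G = \left(-15\right) \left(-4\right) = 60$)
$\frac{1}{\left(G 110 + 50\right) + 5685} = \frac{1}{\left(60 \cdot 110 + 50\right) + 5685} = \frac{1}{\left(6600 + 50\right) + 5685} = \frac{1}{6650 + 5685} = \frac{1}{12335}$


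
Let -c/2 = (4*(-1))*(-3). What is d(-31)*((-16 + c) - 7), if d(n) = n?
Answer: 1457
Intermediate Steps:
c = -24 (c = -2*4*(-1)*(-3) = -(-8)*(-3) = -2*12 = -24)
d(-31)*((-16 + c) - 7) = -31*((-16 - 24) - 7) = -31*(-40 - 7) = -31*(-47) = 1457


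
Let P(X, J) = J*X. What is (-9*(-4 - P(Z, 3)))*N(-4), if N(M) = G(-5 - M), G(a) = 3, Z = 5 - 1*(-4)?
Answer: 837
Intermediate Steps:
Z = 9 (Z = 5 + 4 = 9)
N(M) = 3
(-9*(-4 - P(Z, 3)))*N(-4) = -9*(-4 - 3*9)*3 = -9*(-4 - 1*27)*3 = -9*(-4 - 27)*3 = -9*(-31)*3 = 279*3 = 837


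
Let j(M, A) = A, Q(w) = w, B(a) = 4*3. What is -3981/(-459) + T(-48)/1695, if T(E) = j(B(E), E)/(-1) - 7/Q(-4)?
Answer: 3009169/345780 ≈ 8.7025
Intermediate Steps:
B(a) = 12
T(E) = 7/4 - E (T(E) = E/(-1) - 7/(-4) = E*(-1) - 7*(-1/4) = -E + 7/4 = 7/4 - E)
-3981/(-459) + T(-48)/1695 = -3981/(-459) + (7/4 - 1*(-48))/1695 = -3981*(-1/459) + (7/4 + 48)*(1/1695) = 1327/153 + (199/4)*(1/1695) = 1327/153 + 199/6780 = 3009169/345780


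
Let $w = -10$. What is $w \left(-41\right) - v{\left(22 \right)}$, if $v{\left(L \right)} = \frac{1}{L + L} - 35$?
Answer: $\frac{19579}{44} \approx 444.98$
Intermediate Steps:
$v{\left(L \right)} = -35 + \frac{1}{2 L}$ ($v{\left(L \right)} = \frac{1}{2 L} - 35 = -35 + \frac{1}{2 L}$)
$w \left(-41\right) - v{\left(22 \right)} = \left(-10\right) \left(-41\right) - \left(-35 + \frac{1}{2 \cdot 22}\right) = 410 - \left(-35 + \frac{1}{2} \cdot \frac{1}{22}\right) = 410 - \left(-35 + \frac{1}{44}\right) = 410 - - \frac{1539}{44} = 410 + \frac{1539}{44} = \frac{19579}{44}$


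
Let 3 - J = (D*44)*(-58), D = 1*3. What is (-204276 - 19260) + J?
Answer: -215877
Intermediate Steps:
D = 3
J = 7659 (J = 3 - 3*44*(-58) = 3 - 132*(-58) = 3 - 1*(-7656) = 3 + 7656 = 7659)
(-204276 - 19260) + J = (-204276 - 19260) + 7659 = -223536 + 7659 = -215877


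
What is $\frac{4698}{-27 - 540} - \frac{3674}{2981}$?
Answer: $- \frac{18056}{1897} \approx -9.5182$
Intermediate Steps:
$\frac{4698}{-27 - 540} - \frac{3674}{2981} = \frac{4698}{-567} - \frac{334}{271} = 4698 \left(- \frac{1}{567}\right) - \frac{334}{271} = - \frac{58}{7} - \frac{334}{271} = - \frac{18056}{1897}$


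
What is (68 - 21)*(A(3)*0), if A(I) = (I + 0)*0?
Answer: 0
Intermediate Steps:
A(I) = 0 (A(I) = I*0 = 0)
(68 - 21)*(A(3)*0) = (68 - 21)*(0*0) = 47*0 = 0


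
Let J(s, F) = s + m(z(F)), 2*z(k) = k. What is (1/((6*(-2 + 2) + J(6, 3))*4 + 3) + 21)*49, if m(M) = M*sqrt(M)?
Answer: 25774/25 - 49*sqrt(6)/225 ≈ 1030.4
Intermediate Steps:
z(k) = k/2
m(M) = M**(3/2)
J(s, F) = s + sqrt(2)*F**(3/2)/4 (J(s, F) = s + (F/2)**(3/2) = s + sqrt(2)*F**(3/2)/4)
(1/((6*(-2 + 2) + J(6, 3))*4 + 3) + 21)*49 = (1/((6*(-2 + 2) + (6 + sqrt(2)*3**(3/2)/4))*4 + 3) + 21)*49 = (1/((6*0 + (6 + sqrt(2)*(3*sqrt(3))/4))*4 + 3) + 21)*49 = (1/((0 + (6 + 3*sqrt(6)/4))*4 + 3) + 21)*49 = (1/((6 + 3*sqrt(6)/4)*4 + 3) + 21)*49 = (1/((24 + 3*sqrt(6)) + 3) + 21)*49 = (1/(27 + 3*sqrt(6)) + 21)*49 = (21 + 1/(27 + 3*sqrt(6)))*49 = 1029 + 49/(27 + 3*sqrt(6))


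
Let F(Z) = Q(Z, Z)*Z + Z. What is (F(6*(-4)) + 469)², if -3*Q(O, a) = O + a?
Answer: 3721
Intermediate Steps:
Q(O, a) = -O/3 - a/3 (Q(O, a) = -(O + a)/3 = -O/3 - a/3)
F(Z) = Z - 2*Z²/3 (F(Z) = (-Z/3 - Z/3)*Z + Z = (-2*Z/3)*Z + Z = -2*Z²/3 + Z = Z - 2*Z²/3)
(F(6*(-4)) + 469)² = ((6*(-4))*(3 - 12*(-4))/3 + 469)² = ((⅓)*(-24)*(3 - 2*(-24)) + 469)² = ((⅓)*(-24)*(3 + 48) + 469)² = ((⅓)*(-24)*51 + 469)² = (-408 + 469)² = 61² = 3721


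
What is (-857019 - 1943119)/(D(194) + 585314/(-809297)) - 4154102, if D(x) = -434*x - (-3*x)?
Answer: -140551131538480779/33834572336 ≈ -4.1541e+6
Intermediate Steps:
D(x) = -431*x (D(x) = -434*x - (-3)*x = -434*x + 3*x = -431*x)
(-857019 - 1943119)/(D(194) + 585314/(-809297)) - 4154102 = (-857019 - 1943119)/(-431*194 + 585314/(-809297)) - 4154102 = -2800138/(-83614 + 585314*(-1/809297)) - 4154102 = -2800138/(-83614 - 585314/809297) - 4154102 = -2800138/(-67669144672/809297) - 4154102 = -2800138*(-809297/67669144672) - 4154102 = 1133071641493/33834572336 - 4154102 = -140551131538480779/33834572336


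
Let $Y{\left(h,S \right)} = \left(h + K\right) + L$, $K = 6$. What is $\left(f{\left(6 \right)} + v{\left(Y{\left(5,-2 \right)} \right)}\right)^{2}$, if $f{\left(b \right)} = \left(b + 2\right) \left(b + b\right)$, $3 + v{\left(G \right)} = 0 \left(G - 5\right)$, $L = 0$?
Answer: $8649$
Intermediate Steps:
$Y{\left(h,S \right)} = 6 + h$ ($Y{\left(h,S \right)} = \left(h + 6\right) + 0 = \left(6 + h\right) + 0 = 6 + h$)
$v{\left(G \right)} = -3$ ($v{\left(G \right)} = -3 + 0 \left(G - 5\right) = -3 + 0 \left(-5 + G\right) = -3 + 0 = -3$)
$f{\left(b \right)} = 2 b \left(2 + b\right)$ ($f{\left(b \right)} = \left(2 + b\right) 2 b = 2 b \left(2 + b\right)$)
$\left(f{\left(6 \right)} + v{\left(Y{\left(5,-2 \right)} \right)}\right)^{2} = \left(2 \cdot 6 \left(2 + 6\right) - 3\right)^{2} = \left(2 \cdot 6 \cdot 8 - 3\right)^{2} = \left(96 - 3\right)^{2} = 93^{2} = 8649$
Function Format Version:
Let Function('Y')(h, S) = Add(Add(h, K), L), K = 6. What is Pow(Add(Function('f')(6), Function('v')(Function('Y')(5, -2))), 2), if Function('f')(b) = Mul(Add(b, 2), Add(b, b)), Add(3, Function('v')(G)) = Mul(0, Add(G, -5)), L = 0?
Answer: 8649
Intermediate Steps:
Function('Y')(h, S) = Add(6, h) (Function('Y')(h, S) = Add(Add(h, 6), 0) = Add(Add(6, h), 0) = Add(6, h))
Function('v')(G) = -3 (Function('v')(G) = Add(-3, Mul(0, Add(G, -5))) = Add(-3, Mul(0, Add(-5, G))) = Add(-3, 0) = -3)
Function('f')(b) = Mul(2, b, Add(2, b)) (Function('f')(b) = Mul(Add(2, b), Mul(2, b)) = Mul(2, b, Add(2, b)))
Pow(Add(Function('f')(6), Function('v')(Function('Y')(5, -2))), 2) = Pow(Add(Mul(2, 6, Add(2, 6)), -3), 2) = Pow(Add(Mul(2, 6, 8), -3), 2) = Pow(Add(96, -3), 2) = Pow(93, 2) = 8649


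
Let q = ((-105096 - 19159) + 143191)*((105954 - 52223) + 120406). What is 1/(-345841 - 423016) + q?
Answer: 2535273843880823/768857 ≈ 3.2975e+9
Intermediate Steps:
q = 3297458232 (q = (-124255 + 143191)*(53731 + 120406) = 18936*174137 = 3297458232)
1/(-345841 - 423016) + q = 1/(-345841 - 423016) + 3297458232 = 1/(-768857) + 3297458232 = -1/768857 + 3297458232 = 2535273843880823/768857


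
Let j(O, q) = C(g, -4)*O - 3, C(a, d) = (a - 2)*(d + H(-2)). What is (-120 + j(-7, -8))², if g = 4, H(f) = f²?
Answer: 15129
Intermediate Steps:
C(a, d) = (-2 + a)*(4 + d) (C(a, d) = (a - 2)*(d + (-2)²) = (-2 + a)*(d + 4) = (-2 + a)*(4 + d))
j(O, q) = -3 (j(O, q) = (-8 - 2*(-4) + 4*4 + 4*(-4))*O - 3 = (-8 + 8 + 16 - 16)*O - 3 = 0*O - 3 = 0 - 3 = -3)
(-120 + j(-7, -8))² = (-120 - 3)² = (-123)² = 15129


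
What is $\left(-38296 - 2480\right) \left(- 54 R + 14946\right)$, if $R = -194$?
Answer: $-1036607472$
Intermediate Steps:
$\left(-38296 - 2480\right) \left(- 54 R + 14946\right) = \left(-38296 - 2480\right) \left(\left(-54\right) \left(-194\right) + 14946\right) = - 40776 \left(10476 + 14946\right) = \left(-40776\right) 25422 = -1036607472$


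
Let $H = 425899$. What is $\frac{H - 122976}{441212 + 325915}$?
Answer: $\frac{302923}{767127} \approx 0.39488$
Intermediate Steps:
$\frac{H - 122976}{441212 + 325915} = \frac{425899 - 122976}{441212 + 325915} = \frac{302923}{767127}$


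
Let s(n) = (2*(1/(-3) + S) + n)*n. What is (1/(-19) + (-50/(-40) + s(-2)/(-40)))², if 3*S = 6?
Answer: 2076481/1299600 ≈ 1.5978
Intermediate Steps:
S = 2 (S = (⅓)*6 = 2)
s(n) = n*(10/3 + n) (s(n) = (2*(1/(-3) + 2) + n)*n = (2*(-⅓ + 2) + n)*n = (2*(5/3) + n)*n = (10/3 + n)*n = n*(10/3 + n))
(1/(-19) + (-50/(-40) + s(-2)/(-40)))² = (1/(-19) + (-50/(-40) + ((⅓)*(-2)*(10 + 3*(-2)))/(-40)))² = (-1/19 + (-50*(-1/40) + ((⅓)*(-2)*(10 - 6))*(-1/40)))² = (-1/19 + (5/4 + ((⅓)*(-2)*4)*(-1/40)))² = (-1/19 + (5/4 - 8/3*(-1/40)))² = (-1/19 + (5/4 + 1/15))² = (-1/19 + 79/60)² = (1441/1140)² = 2076481/1299600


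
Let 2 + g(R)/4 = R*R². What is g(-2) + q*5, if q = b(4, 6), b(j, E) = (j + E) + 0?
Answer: 10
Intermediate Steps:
b(j, E) = E + j (b(j, E) = (E + j) + 0 = E + j)
g(R) = -8 + 4*R³ (g(R) = -8 + 4*(R*R²) = -8 + 4*R³)
q = 10 (q = 6 + 4 = 10)
g(-2) + q*5 = (-8 + 4*(-2)³) + 10*5 = (-8 + 4*(-8)) + 50 = (-8 - 32) + 50 = -40 + 50 = 10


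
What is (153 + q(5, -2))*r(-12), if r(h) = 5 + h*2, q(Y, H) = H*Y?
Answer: -2717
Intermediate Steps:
r(h) = 5 + 2*h
(153 + q(5, -2))*r(-12) = (153 - 2*5)*(5 + 2*(-12)) = (153 - 10)*(5 - 24) = 143*(-19) = -2717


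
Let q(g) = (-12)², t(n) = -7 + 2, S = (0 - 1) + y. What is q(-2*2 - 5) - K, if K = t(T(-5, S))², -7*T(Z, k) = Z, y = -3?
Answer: 119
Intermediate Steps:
S = -4 (S = (0 - 1) - 3 = -1 - 3 = -4)
T(Z, k) = -Z/7
t(n) = -5
K = 25 (K = (-5)² = 25)
q(g) = 144
q(-2*2 - 5) - K = 144 - 1*25 = 144 - 25 = 119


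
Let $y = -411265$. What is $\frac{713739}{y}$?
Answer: $- \frac{713739}{411265} \approx -1.7355$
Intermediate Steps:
$\frac{713739}{y} = \frac{713739}{-411265} = 713739 \left(- \frac{1}{411265}\right) = - \frac{713739}{411265}$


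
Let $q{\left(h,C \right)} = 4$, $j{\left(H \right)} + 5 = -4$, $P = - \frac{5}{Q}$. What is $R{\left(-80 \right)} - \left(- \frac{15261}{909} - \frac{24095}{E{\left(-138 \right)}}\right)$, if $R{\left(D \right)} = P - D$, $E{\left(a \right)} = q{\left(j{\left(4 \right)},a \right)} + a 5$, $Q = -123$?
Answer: $\frac{525865447}{8522178} \approx 61.706$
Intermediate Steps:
$P = \frac{5}{123}$ ($P = - \frac{5}{-123} = \left(-5\right) \left(- \frac{1}{123}\right) = \frac{5}{123} \approx 0.04065$)
$j{\left(H \right)} = -9$ ($j{\left(H \right)} = -5 - 4 = -9$)
$E{\left(a \right)} = 4 + 5 a$ ($E{\left(a \right)} = 4 + a 5 = 4 + 5 a$)
$R{\left(D \right)} = \frac{5}{123} - D$
$R{\left(-80 \right)} - \left(- \frac{15261}{909} - \frac{24095}{E{\left(-138 \right)}}\right) = \left(\frac{5}{123} - -80\right) - \left(- \frac{15261}{909} - \frac{24095}{4 + 5 \left(-138\right)}\right) = \left(\frac{5}{123} + 80\right) - \left(\left(-15261\right) \frac{1}{909} - \frac{24095}{4 - 690}\right) = \frac{9845}{123} - \left(- \frac{5087}{303} - \frac{24095}{-686}\right) = \frac{9845}{123} - \left(- \frac{5087}{303} - - \frac{24095}{686}\right) = \frac{9845}{123} - \left(- \frac{5087}{303} + \frac{24095}{686}\right) = \frac{9845}{123} - \frac{3811103}{207858} = \frac{525865447}{8522178}$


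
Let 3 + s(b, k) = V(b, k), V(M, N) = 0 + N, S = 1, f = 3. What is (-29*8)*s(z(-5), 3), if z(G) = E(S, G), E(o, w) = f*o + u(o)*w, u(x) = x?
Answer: 0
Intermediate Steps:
V(M, N) = N
E(o, w) = 3*o + o*w
z(G) = 3 + G (z(G) = 1*(3 + G) = 3 + G)
s(b, k) = -3 + k
(-29*8)*s(z(-5), 3) = (-29*8)*(-3 + 3) = -232*0 = 0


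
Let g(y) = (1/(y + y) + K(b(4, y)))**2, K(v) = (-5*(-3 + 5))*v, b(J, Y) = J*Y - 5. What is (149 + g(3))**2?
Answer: 32733855625/1296 ≈ 2.5258e+7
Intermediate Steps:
b(J, Y) = -5 + J*Y
K(v) = -10*v (K(v) = (-5*2)*v = -10*v)
g(y) = (50 + 1/(2*y) - 40*y)**2 (g(y) = (1/(y + y) - 10*(-5 + 4*y))**2 = (1/(2*y) + (50 - 40*y))**2 = (50 + 1/(2*y) - 40*y)**2)
(149 + g(3))**2 = (149 + (1/4)*(1 + 20*3*(5 - 4*3))**2/3**2)**2 = (149 + (1/4)*(1/9)*(1 + 20*3*(5 - 12))**2)**2 = (149 + (1/4)*(1/9)*(1 + 20*3*(-7))**2)**2 = (149 + (1/4)*(1/9)*(1 - 420)**2)**2 = (149 + (1/4)*(1/9)*(-419)**2)**2 = (149 + (1/4)*(1/9)*175561)**2 = (149 + 175561/36)**2 = (180925/36)**2 = 32733855625/1296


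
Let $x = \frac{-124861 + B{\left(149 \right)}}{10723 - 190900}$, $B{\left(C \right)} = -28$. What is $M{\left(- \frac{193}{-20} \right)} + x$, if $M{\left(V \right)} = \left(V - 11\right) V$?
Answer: $- \frac{888946747}{72070800} \approx -12.334$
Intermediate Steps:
$x = \frac{124889}{180177}$ ($x = \frac{-124861 - 28}{10723 - 190900} = - \frac{124889}{-180177} = \left(-124889\right) \left(- \frac{1}{180177}\right) = \frac{124889}{180177} \approx 0.69315$)
$M{\left(V \right)} = V \left(-11 + V\right)$ ($M{\left(V \right)} = \left(-11 + V\right) V = V \left(-11 + V\right)$)
$M{\left(- \frac{193}{-20} \right)} + x = - \frac{193}{-20} \left(-11 - \frac{193}{-20}\right) + \frac{124889}{180177} = \left(-193\right) \left(- \frac{1}{20}\right) \left(-11 - - \frac{193}{20}\right) + \frac{124889}{180177} = \frac{193 \left(-11 + \frac{193}{20}\right)}{20} + \frac{124889}{180177} = \frac{193}{20} \left(- \frac{27}{20}\right) + \frac{124889}{180177} = - \frac{5211}{400} + \frac{124889}{180177} = - \frac{888946747}{72070800}$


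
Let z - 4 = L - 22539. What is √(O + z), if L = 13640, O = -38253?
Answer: 2*I*√11787 ≈ 217.14*I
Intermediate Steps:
z = -8895 (z = 4 + (13640 - 22539) = 4 - 8899 = -8895)
√(O + z) = √(-38253 - 8895) = √(-47148) = 2*I*√11787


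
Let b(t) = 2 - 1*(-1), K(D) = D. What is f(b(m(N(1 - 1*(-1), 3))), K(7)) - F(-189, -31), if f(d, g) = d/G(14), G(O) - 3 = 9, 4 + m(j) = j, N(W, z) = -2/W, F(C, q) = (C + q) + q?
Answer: 1005/4 ≈ 251.25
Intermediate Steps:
F(C, q) = C + 2*q
m(j) = -4 + j
b(t) = 3 (b(t) = 2 + 1 = 3)
G(O) = 12 (G(O) = 3 + 9 = 12)
f(d, g) = d/12
f(b(m(N(1 - 1*(-1), 3))), K(7)) - F(-189, -31) = (1/12)*3 - (-189 + 2*(-31)) = 1/4 - (-189 - 62) = 1/4 - 1*(-251) = 1/4 + 251 = 1005/4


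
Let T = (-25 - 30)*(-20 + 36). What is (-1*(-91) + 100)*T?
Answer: -168080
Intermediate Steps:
T = -880 (T = -55*16 = -880)
(-1*(-91) + 100)*T = (-1*(-91) + 100)*(-880) = (91 + 100)*(-880) = 191*(-880) = -168080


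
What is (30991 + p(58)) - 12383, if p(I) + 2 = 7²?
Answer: 18655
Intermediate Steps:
p(I) = 47 (p(I) = -2 + 7² = -2 + 49 = 47)
(30991 + p(58)) - 12383 = (30991 + 47) - 12383 = 31038 - 12383 = 18655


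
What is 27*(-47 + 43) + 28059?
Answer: 27951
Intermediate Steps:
27*(-47 + 43) + 28059 = 27*(-4) + 28059 = -108 + 28059 = 27951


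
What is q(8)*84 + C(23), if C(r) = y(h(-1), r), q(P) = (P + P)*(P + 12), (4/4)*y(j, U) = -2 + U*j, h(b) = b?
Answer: 26855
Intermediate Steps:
y(j, U) = -2 + U*j
q(P) = 2*P*(12 + P) (q(P) = (2*P)*(12 + P) = 2*P*(12 + P))
C(r) = -2 - r (C(r) = -2 + r*(-1) = -2 - r)
q(8)*84 + C(23) = (2*8*(12 + 8))*84 + (-2 - 1*23) = (2*8*20)*84 + (-2 - 23) = 320*84 - 25 = 26880 - 25 = 26855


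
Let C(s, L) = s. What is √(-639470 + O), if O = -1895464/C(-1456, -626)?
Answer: I*√21138682474/182 ≈ 798.85*I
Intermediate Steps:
O = 236933/182 (O = -1895464/(-1456) = -1895464*(-1/1456) = 236933/182 ≈ 1301.8)
√(-639470 + O) = √(-639470 + 236933/182) = √(-116146607/182) = I*√21138682474/182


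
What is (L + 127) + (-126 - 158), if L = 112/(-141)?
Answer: -22249/141 ≈ -157.79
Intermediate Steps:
L = -112/141 (L = 112*(-1/141) = -112/141 ≈ -0.79433)
(L + 127) + (-126 - 158) = (-112/141 + 127) + (-126 - 158) = 17795/141 - 284 = -22249/141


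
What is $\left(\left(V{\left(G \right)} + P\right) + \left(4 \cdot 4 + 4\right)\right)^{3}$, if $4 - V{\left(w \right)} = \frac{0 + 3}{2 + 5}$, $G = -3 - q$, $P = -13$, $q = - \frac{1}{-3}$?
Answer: $\frac{405224}{343} \approx 1181.4$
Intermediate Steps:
$q = \frac{1}{3}$ ($q = \left(-1\right) \left(- \frac{1}{3}\right) = \frac{1}{3} \approx 0.33333$)
$G = - \frac{10}{3}$ ($G = -3 - \frac{1}{3} = - \frac{10}{3} \approx -3.3333$)
$V{\left(w \right)} = \frac{25}{7}$ ($V{\left(w \right)} = 4 - \frac{0 + 3}{2 + 5} = 4 - \frac{3}{7} = \frac{25}{7}$)
$\left(\left(V{\left(G \right)} + P\right) + \left(4 \cdot 4 + 4\right)\right)^{3} = \left(\left(\frac{25}{7} - 13\right) + \left(4 \cdot 4 + 4\right)\right)^{3} = \left(- \frac{66}{7} + \left(16 + 4\right)\right)^{3} = \left(- \frac{66}{7} + 20\right)^{3} = \left(\frac{74}{7}\right)^{3} = \frac{405224}{343}$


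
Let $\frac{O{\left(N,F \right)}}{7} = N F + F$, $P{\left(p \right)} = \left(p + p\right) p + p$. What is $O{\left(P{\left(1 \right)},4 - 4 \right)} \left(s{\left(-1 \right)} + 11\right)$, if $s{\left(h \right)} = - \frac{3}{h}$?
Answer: $0$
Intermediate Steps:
$P{\left(p \right)} = p + 2 p^{2}$ ($P{\left(p \right)} = 2 p p + p = 2 p^{2} + p = p + 2 p^{2}$)
$O{\left(N,F \right)} = 7 F + 7 F N$ ($O{\left(N,F \right)} = 7 \left(N F + F\right) = 7 \left(F N + F\right) = 7 \left(F + F N\right) = 7 F + 7 F N$)
$O{\left(P{\left(1 \right)},4 - 4 \right)} \left(s{\left(-1 \right)} + 11\right) = 7 \left(4 - 4\right) \left(1 + 1 \left(1 + 2 \cdot 1\right)\right) \left(- \frac{3}{-1} + 11\right) = 7 \left(4 - 4\right) \left(1 + 1 \left(1 + 2\right)\right) \left(\left(-3\right) \left(-1\right) + 11\right) = 7 \cdot 0 \left(1 + 1 \cdot 3\right) \left(3 + 11\right) = 7 \cdot 0 \left(1 + 3\right) 14 = 7 \cdot 0 \cdot 4 \cdot 14 = 0 \cdot 14 = 0$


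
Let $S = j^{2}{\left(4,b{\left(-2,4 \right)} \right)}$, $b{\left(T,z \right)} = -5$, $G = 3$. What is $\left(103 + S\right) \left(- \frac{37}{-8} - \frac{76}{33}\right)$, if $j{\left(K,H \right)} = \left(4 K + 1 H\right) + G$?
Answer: $\frac{183287}{264} \approx 694.27$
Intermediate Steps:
$j{\left(K,H \right)} = 3 + H + 4 K$ ($j{\left(K,H \right)} = \left(4 K + 1 H\right) + 3 = \left(4 K + H\right) + 3 = \left(H + 4 K\right) + 3 = 3 + H + 4 K$)
$S = 196$ ($S = \left(3 - 5 + 4 \cdot 4\right)^{2} = \left(3 - 5 + 16\right)^{2} = 14^{2} = 196$)
$\left(103 + S\right) \left(- \frac{37}{-8} - \frac{76}{33}\right) = \left(103 + 196\right) \left(- \frac{37}{-8} - \frac{76}{33}\right) = 299 \left(\left(-37\right) \left(- \frac{1}{8}\right) - \frac{76}{33}\right) = 299 \left(\frac{37}{8} - \frac{76}{33}\right) = 299 \cdot \frac{613}{264} = \frac{183287}{264}$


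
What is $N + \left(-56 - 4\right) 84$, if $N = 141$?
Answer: $-4899$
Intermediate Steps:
$N + \left(-56 - 4\right) 84 = 141 + \left(-56 - 4\right) 84 = 141 - 5040 = -4899$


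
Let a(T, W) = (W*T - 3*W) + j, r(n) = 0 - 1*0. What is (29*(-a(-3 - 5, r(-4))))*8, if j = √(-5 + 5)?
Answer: 0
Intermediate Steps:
j = 0 (j = √0 = 0)
r(n) = 0 (r(n) = 0 + 0 = 0)
a(T, W) = -3*W + T*W (a(T, W) = (W*T - 3*W) + 0 = (T*W - 3*W) + 0 = (-3*W + T*W) + 0 = -3*W + T*W)
(29*(-a(-3 - 5, r(-4))))*8 = (29*(-0*(-3 + (-3 - 5))))*8 = (29*(-0*(-3 - 8)))*8 = (29*(-0*(-11)))*8 = (29*(-1*0))*8 = (29*0)*8 = 0*8 = 0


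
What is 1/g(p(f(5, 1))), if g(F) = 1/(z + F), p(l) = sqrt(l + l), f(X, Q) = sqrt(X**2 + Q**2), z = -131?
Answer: -131 + 2**(3/4)*13**(1/4) ≈ -127.81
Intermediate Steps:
f(X, Q) = sqrt(Q**2 + X**2)
p(l) = sqrt(2)*sqrt(l) (p(l) = sqrt(2*l) = sqrt(2)*sqrt(l))
g(F) = 1/(-131 + F)
1/g(p(f(5, 1))) = 1/(1/(-131 + sqrt(2)*sqrt(sqrt(1**2 + 5**2)))) = 1/(1/(-131 + sqrt(2)*sqrt(sqrt(1 + 25)))) = 1/(1/(-131 + sqrt(2)*sqrt(sqrt(26)))) = 1/(1/(-131 + sqrt(2)*26**(1/4))) = 1/(1/(-131 + 2**(3/4)*13**(1/4))) = -131 + 2**(3/4)*13**(1/4)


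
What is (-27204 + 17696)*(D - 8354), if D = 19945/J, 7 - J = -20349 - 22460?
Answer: 850169512463/10704 ≈ 7.9425e+7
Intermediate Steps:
J = 42816 (J = 7 - (-20349 - 22460) = 7 - 1*(-42809) = 7 + 42809 = 42816)
D = 19945/42816 ≈ 0.46583
(-27204 + 17696)*(D - 8354) = (-27204 + 17696)*(19945/42816 - 8354) = -9508*(-357664919/42816) = 850169512463/10704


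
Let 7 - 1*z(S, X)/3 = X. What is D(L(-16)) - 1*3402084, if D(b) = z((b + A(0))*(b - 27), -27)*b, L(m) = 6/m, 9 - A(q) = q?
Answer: -13608489/4 ≈ -3.4021e+6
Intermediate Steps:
A(q) = 9 - q
z(S, X) = 21 - 3*X
D(b) = 102*b (D(b) = (21 - 3*(-27))*b = (21 + 81)*b = 102*b)
D(L(-16)) - 1*3402084 = 102*(6/(-16)) - 1*3402084 = 102*(6*(-1/16)) - 3402084 = 102*(-3/8) - 3402084 = -153/4 - 3402084 = -13608489/4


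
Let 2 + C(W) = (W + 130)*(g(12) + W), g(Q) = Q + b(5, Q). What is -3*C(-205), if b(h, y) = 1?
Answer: -43194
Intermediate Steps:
g(Q) = 1 + Q (g(Q) = Q + 1 = 1 + Q)
C(W) = -2 + (13 + W)*(130 + W) (C(W) = -2 + (W + 130)*((1 + 12) + W) = -2 + (130 + W)*(13 + W) = -2 + (13 + W)*(130 + W))
-3*C(-205) = -3*(1688 + (-205)² + 143*(-205)) = -3*(1688 + 42025 - 29315) = -3*14398 = -43194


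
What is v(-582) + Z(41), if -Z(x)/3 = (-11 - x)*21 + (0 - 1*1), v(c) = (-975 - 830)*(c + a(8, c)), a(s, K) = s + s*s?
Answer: 923829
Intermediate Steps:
a(s, K) = s + s**2
v(c) = -129960 - 1805*c (v(c) = (-975 - 830)*(c + 8*(1 + 8)) = -1805*(c + 8*9) = -1805*(c + 72) = -1805*(72 + c) = -129960 - 1805*c)
Z(x) = 696 + 63*x (Z(x) = -3*((-11 - x)*21 + (0 - 1*1)) = -3*((-231 - 21*x) + (0 - 1)) = -3*((-231 - 21*x) - 1) = -3*(-232 - 21*x) = 696 + 63*x)
v(-582) + Z(41) = (-129960 - 1805*(-582)) + (696 + 63*41) = (-129960 + 1050510) + (696 + 2583) = 920550 + 3279 = 923829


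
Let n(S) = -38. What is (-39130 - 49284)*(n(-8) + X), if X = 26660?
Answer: -2353757508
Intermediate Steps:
(-39130 - 49284)*(n(-8) + X) = (-39130 - 49284)*(-38 + 26660) = -88414*26622 = -2353757508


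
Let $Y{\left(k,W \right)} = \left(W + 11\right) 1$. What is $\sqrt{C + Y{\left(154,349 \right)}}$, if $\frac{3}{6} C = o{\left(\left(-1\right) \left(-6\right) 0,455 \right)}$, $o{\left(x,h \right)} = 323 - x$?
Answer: $\sqrt{1006} \approx 31.717$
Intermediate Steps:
$C = 646$ ($C = 2 \left(323 - \left(-1\right) \left(-6\right) 0\right) = 2 \left(323 - 6 \cdot 0\right) = 2 \left(323 - 0\right) = 2 \left(323 + 0\right) = 2 \cdot 323 = 646$)
$Y{\left(k,W \right)} = 11 + W$ ($Y{\left(k,W \right)} = \left(11 + W\right) 1 = 11 + W$)
$\sqrt{C + Y{\left(154,349 \right)}} = \sqrt{646 + \left(11 + 349\right)} = \sqrt{646 + 360} = \sqrt{1006}$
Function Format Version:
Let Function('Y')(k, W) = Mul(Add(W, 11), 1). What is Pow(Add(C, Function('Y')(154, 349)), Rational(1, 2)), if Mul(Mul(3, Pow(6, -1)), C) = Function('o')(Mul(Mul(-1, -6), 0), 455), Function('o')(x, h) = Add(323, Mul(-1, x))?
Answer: Pow(1006, Rational(1, 2)) ≈ 31.717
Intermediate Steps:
C = 646 (C = Mul(2, Add(323, Mul(-1, Mul(Mul(-1, -6), 0)))) = Mul(2, Add(323, Mul(-1, Mul(6, 0)))) = Mul(2, Add(323, Mul(-1, 0))) = Mul(2, Add(323, 0)) = Mul(2, 323) = 646)
Function('Y')(k, W) = Add(11, W) (Function('Y')(k, W) = Mul(Add(11, W), 1) = Add(11, W))
Pow(Add(C, Function('Y')(154, 349)), Rational(1, 2)) = Pow(Add(646, Add(11, 349)), Rational(1, 2)) = Pow(Add(646, 360), Rational(1, 2)) = Pow(1006, Rational(1, 2))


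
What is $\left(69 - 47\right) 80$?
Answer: $1760$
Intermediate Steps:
$\left(69 - 47\right) 80 = 22 \cdot 80 = 1760$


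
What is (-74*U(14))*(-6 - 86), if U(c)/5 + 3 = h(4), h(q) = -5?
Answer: -272320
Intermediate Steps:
U(c) = -40 (U(c) = -15 + 5*(-5) = -15 - 25 = -40)
(-74*U(14))*(-6 - 86) = (-74*(-40))*(-6 - 86) = 2960*(-92) = -272320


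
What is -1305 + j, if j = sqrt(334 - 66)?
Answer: -1305 + 2*sqrt(67) ≈ -1288.6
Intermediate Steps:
j = 2*sqrt(67) (j = sqrt(268) = 2*sqrt(67) ≈ 16.371)
-1305 + j = -1305 + 2*sqrt(67)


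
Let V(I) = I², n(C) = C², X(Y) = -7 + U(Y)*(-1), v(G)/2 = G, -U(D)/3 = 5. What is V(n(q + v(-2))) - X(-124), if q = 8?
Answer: 248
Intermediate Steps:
U(D) = -15 (U(D) = -3*5 = -15)
v(G) = 2*G
X(Y) = 8 (X(Y) = -7 - 15*(-1) = -7 + 15 = 8)
V(n(q + v(-2))) - X(-124) = ((8 + 2*(-2))²)² - 1*8 = ((8 - 4)²)² - 8 = (4²)² - 8 = 16² - 8 = 256 - 8 = 248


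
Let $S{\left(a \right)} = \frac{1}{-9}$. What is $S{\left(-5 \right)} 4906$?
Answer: $- \frac{4906}{9} \approx -545.11$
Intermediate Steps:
$S{\left(a \right)} = - \frac{1}{9}$
$S{\left(-5 \right)} 4906 = \left(- \frac{1}{9}\right) 4906 = - \frac{4906}{9}$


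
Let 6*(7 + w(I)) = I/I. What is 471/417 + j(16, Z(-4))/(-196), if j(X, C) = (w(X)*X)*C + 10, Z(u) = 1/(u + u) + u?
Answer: -33307/27244 ≈ -1.2225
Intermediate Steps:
w(I) = -41/6 (w(I) = -7 + (I/I)/6 = -7 + (⅙)*1 = -7 + ⅙ = -41/6)
Z(u) = u + 1/(2*u) (Z(u) = 1/(2*u) + u = u + 1/(2*u))
j(X, C) = 10 - 41*C*X/6 (j(X, C) = (-41*X/6)*C + 10 = -41*C*X/6 + 10 = 10 - 41*C*X/6)
471/417 + j(16, Z(-4))/(-196) = 471/417 + (10 - 41/6*(-4 + (½)/(-4))*16)/(-196) = 471*(1/417) + (10 - 41/6*(-4 + (½)*(-¼))*16)*(-1/196) = 157/139 + (10 - 41/6*(-4 - ⅛)*16)*(-1/196) = 157/139 + (10 - 41/6*(-33/8)*16)*(-1/196) = 157/139 + (10 + 451)*(-1/196) = 157/139 + 461*(-1/196) = 157/139 - 461/196 = -33307/27244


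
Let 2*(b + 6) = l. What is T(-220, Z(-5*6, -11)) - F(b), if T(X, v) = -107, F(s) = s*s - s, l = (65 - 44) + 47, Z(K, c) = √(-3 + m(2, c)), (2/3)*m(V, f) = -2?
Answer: -863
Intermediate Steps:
m(V, f) = -3 (m(V, f) = (3/2)*(-2) = -3)
Z(K, c) = I*√6 (Z(K, c) = √(-3 - 3) = √(-6) = I*√6)
l = 68 (l = 21 + 47 = 68)
b = 28 (b = -6 + (½)*68 = -6 + 34 = 28)
F(s) = s² - s
T(-220, Z(-5*6, -11)) - F(b) = -107 - 28*(-1 + 28) = -107 - 28*27 = -107 - 1*756 = -107 - 756 = -863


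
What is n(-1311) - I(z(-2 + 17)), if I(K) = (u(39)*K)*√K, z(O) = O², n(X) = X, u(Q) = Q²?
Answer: -5134686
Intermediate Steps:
I(K) = 1521*K^(3/2) (I(K) = (39²*K)*√K = (1521*K)*√K = 1521*K^(3/2))
n(-1311) - I(z(-2 + 17)) = -1311 - 1521*((-2 + 17)²)^(3/2) = -1311 - 1521*(15²)^(3/2) = -1311 - 1521*225^(3/2) = -1311 - 1521*3375 = -1311 - 1*5133375 = -1311 - 5133375 = -5134686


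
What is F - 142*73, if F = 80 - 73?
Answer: -10359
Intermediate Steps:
F = 7
F - 142*73 = 7 - 142*73 = 7 - 10366 = -10359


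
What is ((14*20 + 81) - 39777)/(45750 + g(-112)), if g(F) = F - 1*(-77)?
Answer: -39416/45715 ≈ -0.86221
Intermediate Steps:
g(F) = 77 + F (g(F) = F + 77 = 77 + F)
((14*20 + 81) - 39777)/(45750 + g(-112)) = ((14*20 + 81) - 39777)/(45750 + (77 - 112)) = ((280 + 81) - 39777)/(45750 - 35) = (361 - 39777)/45715 = -39416*1/45715 = -39416/45715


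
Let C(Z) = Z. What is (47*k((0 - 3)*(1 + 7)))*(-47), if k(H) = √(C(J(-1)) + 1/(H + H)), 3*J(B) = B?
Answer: -2209*I*√51/12 ≈ -1314.6*I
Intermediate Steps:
J(B) = B/3
k(H) = √(-⅓ + 1/(2*H)) (k(H) = √((⅓)*(-1) + 1/(H + H)) = √(-⅓ + 1/(2*H)))
(47*k((0 - 3)*(1 + 7)))*(-47) = (47*(√(-12 + 18/(((0 - 3)*(1 + 7))))/6))*(-47) = (47*(√(-12 + 18/((-3*8)))/6))*(-47) = (47*(√(-12 + 18/(-24))/6))*(-47) = (47*(√(-12 + 18*(-1/24))/6))*(-47) = (47*(√(-12 - ¾)/6))*(-47) = (47*(√(-51/4)/6))*(-47) = (47*((I*√51/2)/6))*(-47) = (47*(I*√51/12))*(-47) = (47*I*√51/12)*(-47) = -2209*I*√51/12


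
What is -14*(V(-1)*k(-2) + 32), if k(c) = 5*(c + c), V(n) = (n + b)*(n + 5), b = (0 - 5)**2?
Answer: 26432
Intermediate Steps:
b = 25 (b = (-5)**2 = 25)
V(n) = (5 + n)*(25 + n) (V(n) = (n + 25)*(n + 5) = (25 + n)*(5 + n) = (5 + n)*(25 + n))
k(c) = 10*c (k(c) = 5*(2*c) = 10*c)
-14*(V(-1)*k(-2) + 32) = -14*((125 + (-1)**2 + 30*(-1))*(10*(-2)) + 32) = -14*((125 + 1 - 30)*(-20) + 32) = -14*(96*(-20) + 32) = -14*(-1920 + 32) = -14*(-1888) = 26432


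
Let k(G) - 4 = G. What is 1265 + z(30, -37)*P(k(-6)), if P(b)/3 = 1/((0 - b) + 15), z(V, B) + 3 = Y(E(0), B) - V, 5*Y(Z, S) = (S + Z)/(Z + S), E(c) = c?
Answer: 107033/85 ≈ 1259.2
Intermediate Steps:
Y(Z, S) = ⅕ (Y(Z, S) = ((S + Z)/(Z + S))/5 = ((S + Z)/(S + Z))/5 = (⅕)*1 = ⅕)
z(V, B) = -14/5 - V (z(V, B) = -3 + (⅕ - V) = -14/5 - V)
k(G) = 4 + G
P(b) = 3/(15 - b) (P(b) = 3/((0 - b) + 15) = 3/(-b + 15) = 3/(15 - b))
1265 + z(30, -37)*P(k(-6)) = 1265 + (-14/5 - 1*30)*(-3/(-15 + (4 - 6))) = 1265 + (-14/5 - 30)*(-3/(-15 - 2)) = 1265 - (-492)/(5*(-17)) = 1265 - (-492)*(-1)/(5*17) = 1265 - 164/5*3/17 = 1265 - 492/85 = 107033/85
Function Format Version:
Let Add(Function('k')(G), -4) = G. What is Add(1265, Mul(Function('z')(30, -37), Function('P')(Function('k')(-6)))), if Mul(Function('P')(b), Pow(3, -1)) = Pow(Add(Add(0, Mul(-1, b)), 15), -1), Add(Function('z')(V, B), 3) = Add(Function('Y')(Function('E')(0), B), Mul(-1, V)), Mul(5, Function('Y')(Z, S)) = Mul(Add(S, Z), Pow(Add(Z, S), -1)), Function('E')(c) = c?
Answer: Rational(107033, 85) ≈ 1259.2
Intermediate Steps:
Function('Y')(Z, S) = Rational(1, 5) (Function('Y')(Z, S) = Mul(Rational(1, 5), Mul(Add(S, Z), Pow(Add(Z, S), -1))) = Mul(Rational(1, 5), Mul(Add(S, Z), Pow(Add(S, Z), -1))) = Mul(Rational(1, 5), 1) = Rational(1, 5))
Function('z')(V, B) = Add(Rational(-14, 5), Mul(-1, V)) (Function('z')(V, B) = Add(-3, Add(Rational(1, 5), Mul(-1, V))) = Add(Rational(-14, 5), Mul(-1, V)))
Function('k')(G) = Add(4, G)
Function('P')(b) = Mul(3, Pow(Add(15, Mul(-1, b)), -1)) (Function('P')(b) = Mul(3, Pow(Add(Add(0, Mul(-1, b)), 15), -1)) = Mul(3, Pow(Add(Mul(-1, b), 15), -1)) = Mul(3, Pow(Add(15, Mul(-1, b)), -1)))
Add(1265, Mul(Function('z')(30, -37), Function('P')(Function('k')(-6)))) = Add(1265, Mul(Add(Rational(-14, 5), Mul(-1, 30)), Mul(-3, Pow(Add(-15, Add(4, -6)), -1)))) = Add(1265, Mul(Add(Rational(-14, 5), -30), Mul(-3, Pow(Add(-15, -2), -1)))) = Add(1265, Mul(Rational(-164, 5), Mul(-3, Pow(-17, -1)))) = Add(1265, Mul(Rational(-164, 5), Mul(-3, Rational(-1, 17)))) = Add(1265, Mul(Rational(-164, 5), Rational(3, 17))) = Add(1265, Rational(-492, 85)) = Rational(107033, 85)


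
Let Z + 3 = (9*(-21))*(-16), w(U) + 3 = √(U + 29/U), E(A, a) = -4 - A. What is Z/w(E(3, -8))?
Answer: -21147/47 - 1007*I*√546/47 ≈ -449.94 - 500.64*I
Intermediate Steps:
w(U) = -3 + √(U + 29/U)
Z = 3021 (Z = -3 + (9*(-21))*(-16) = -3 - 189*(-16) = -3 + 3024 = 3021)
Z/w(E(3, -8)) = 3021/(-3 + √((-4 - 1*3) + 29/(-4 - 1*3))) = 3021/(-3 + √((-4 - 3) + 29/(-4 - 3))) = 3021/(-3 + √(-7 + 29/(-7))) = 3021/(-3 + √(-7 + 29*(-⅐))) = 3021/(-3 + √(-7 - 29/7)) = 3021/(-3 + √(-78/7)) = 3021/(-3 + I*√546/7)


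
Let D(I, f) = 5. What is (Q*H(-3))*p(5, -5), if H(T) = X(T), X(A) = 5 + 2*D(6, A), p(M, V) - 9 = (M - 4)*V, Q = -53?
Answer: -3180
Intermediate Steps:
p(M, V) = 9 + V*(-4 + M) (p(M, V) = 9 + (M - 4)*V = 9 + (-4 + M)*V = 9 + V*(-4 + M))
X(A) = 15 (X(A) = 5 + 2*5 = 5 + 10 = 15)
H(T) = 15
(Q*H(-3))*p(5, -5) = (-53*15)*(9 - 4*(-5) + 5*(-5)) = -795*(9 + 20 - 25) = -795*4 = -3180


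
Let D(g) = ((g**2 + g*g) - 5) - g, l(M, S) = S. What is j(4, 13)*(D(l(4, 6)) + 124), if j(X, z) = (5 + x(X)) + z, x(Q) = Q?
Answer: 4070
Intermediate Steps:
j(X, z) = 5 + X + z (j(X, z) = (5 + X) + z = 5 + X + z)
D(g) = -5 - g + 2*g**2 (D(g) = ((g**2 + g**2) - 5) - g = (2*g**2 - 5) - g = (-5 + 2*g**2) - g = -5 - g + 2*g**2)
j(4, 13)*(D(l(4, 6)) + 124) = (5 + 4 + 13)*((-5 - 1*6 + 2*6**2) + 124) = 22*((-5 - 6 + 2*36) + 124) = 22*((-5 - 6 + 72) + 124) = 22*(61 + 124) = 22*185 = 4070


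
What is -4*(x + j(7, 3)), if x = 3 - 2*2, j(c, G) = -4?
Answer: 20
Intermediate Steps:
x = -1 (x = 3 - 1*4 = 3 - 4 = -1)
-4*(x + j(7, 3)) = -4*(-1 - 4) = -4*(-5) = 20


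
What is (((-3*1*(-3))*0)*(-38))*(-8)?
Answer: 0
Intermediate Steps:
(((-3*1*(-3))*0)*(-38))*(-8) = ((-3*(-3)*0)*(-38))*(-8) = ((9*0)*(-38))*(-8) = (0*(-38))*(-8) = 0*(-8) = 0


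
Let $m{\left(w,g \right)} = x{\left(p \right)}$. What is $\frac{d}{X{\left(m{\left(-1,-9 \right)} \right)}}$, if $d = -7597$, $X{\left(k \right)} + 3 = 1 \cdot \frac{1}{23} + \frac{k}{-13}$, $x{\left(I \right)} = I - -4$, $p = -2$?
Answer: $\frac{2271503}{930} \approx 2442.5$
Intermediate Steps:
$x{\left(I \right)} = 4 + I$ ($x{\left(I \right)} = I + 4 = 4 + I$)
$m{\left(w,g \right)} = 2$ ($m{\left(w,g \right)} = 4 - 2 = 2$)
$X{\left(k \right)} = - \frac{68}{23} - \frac{k}{13}$ ($X{\left(k \right)} = -3 + \left(1 \cdot \frac{1}{23} + \frac{k}{-13}\right) = -3 + \left(1 \cdot \frac{1}{23} + k \left(- \frac{1}{13}\right)\right) = -3 - \left(- \frac{1}{23} + \frac{k}{13}\right) = - \frac{68}{23} - \frac{k}{13}$)
$\frac{d}{X{\left(m{\left(-1,-9 \right)} \right)}} = - \frac{7597}{- \frac{68}{23} - \frac{2}{13}} = - \frac{7597}{- \frac{930}{299}} = \left(-7597\right) \left(- \frac{299}{930}\right) = \frac{2271503}{930}$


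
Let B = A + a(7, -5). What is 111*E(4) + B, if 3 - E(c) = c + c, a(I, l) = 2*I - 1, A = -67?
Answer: -609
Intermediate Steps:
a(I, l) = -1 + 2*I
B = -54 (B = -67 + (-1 + 2*7) = -67 + (-1 + 14) = -67 + 13 = -54)
E(c) = 3 - 2*c (E(c) = 3 - (c + c) = 3 - 2*c)
111*E(4) + B = 111*(3 - 2*4) - 54 = 111*(3 - 8) - 54 = 111*(-5) - 54 = -555 - 54 = -609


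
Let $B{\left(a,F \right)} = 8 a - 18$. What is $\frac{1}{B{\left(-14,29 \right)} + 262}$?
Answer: $\frac{1}{132} \approx 0.0075758$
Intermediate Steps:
$B{\left(a,F \right)} = -18 + 8 a$
$\frac{1}{B{\left(-14,29 \right)} + 262} = \frac{1}{\left(-18 + 8 \left(-14\right)\right) + 262} = \frac{1}{\left(-18 - 112\right) + 262} = \frac{1}{-130 + 262} = \frac{1}{132}$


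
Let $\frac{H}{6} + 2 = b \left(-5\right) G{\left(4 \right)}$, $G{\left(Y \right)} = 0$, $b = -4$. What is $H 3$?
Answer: $-36$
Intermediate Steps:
$H = -12$ ($H = -12 + 6 \left(-4\right) \left(-5\right) 0 = -12 + 6 \cdot 20 \cdot 0 = -12 + 6 \cdot 0 = -12 + 0 = -12$)
$H 3 = \left(-12\right) 3 = -36$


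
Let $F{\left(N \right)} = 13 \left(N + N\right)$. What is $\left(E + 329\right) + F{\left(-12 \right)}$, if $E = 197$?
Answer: $214$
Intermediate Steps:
$F{\left(N \right)} = 26 N$ ($F{\left(N \right)} = 13 \cdot 2 N = 26 N$)
$\left(E + 329\right) + F{\left(-12 \right)} = \left(197 + 329\right) + 26 \left(-12\right) = 526 - 312 = 214$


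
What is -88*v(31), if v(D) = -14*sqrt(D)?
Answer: 1232*sqrt(31) ≈ 6859.5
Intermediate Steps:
-88*v(31) = -(-1232)*sqrt(31) = 1232*sqrt(31)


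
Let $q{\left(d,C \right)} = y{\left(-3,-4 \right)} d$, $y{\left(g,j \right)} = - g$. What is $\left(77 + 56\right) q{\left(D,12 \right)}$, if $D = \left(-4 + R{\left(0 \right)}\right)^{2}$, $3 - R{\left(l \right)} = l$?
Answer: $399$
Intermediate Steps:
$R{\left(l \right)} = 3 - l$
$D = 1$ ($D = \left(-4 + \left(3 - 0\right)\right)^{2} = \left(-4 + \left(3 + 0\right)\right)^{2} = \left(-4 + 3\right)^{2} = \left(-1\right)^{2} = 1$)
$q{\left(d,C \right)} = 3 d$ ($q{\left(d,C \right)} = \left(-1\right) \left(-3\right) d = 3 d$)
$\left(77 + 56\right) q{\left(D,12 \right)} = \left(77 + 56\right) 3 \cdot 1 = 133 \cdot 3 = 399$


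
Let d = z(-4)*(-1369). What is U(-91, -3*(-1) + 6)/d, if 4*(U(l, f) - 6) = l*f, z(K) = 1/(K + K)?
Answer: -1590/1369 ≈ -1.1614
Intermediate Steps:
z(K) = 1/(2*K)
U(l, f) = 6 + f*l/4 (U(l, f) = 6 + (l*f)/4 = 6 + (f*l)/4 = 6 + f*l/4)
d = 1369/8 (d = ((½)/(-4))*(-1369) = ((½)*(-¼))*(-1369) = -⅛*(-1369) = 1369/8 ≈ 171.13)
U(-91, -3*(-1) + 6)/d = (6 + (¼)*(-3*(-1) + 6)*(-91))/(1369/8) = (6 + (¼)*(3 + 6)*(-91))*(8/1369) = (6 + (¼)*9*(-91))*(8/1369) = (6 - 819/4)*(8/1369) = -795/4*8/1369 = -1590/1369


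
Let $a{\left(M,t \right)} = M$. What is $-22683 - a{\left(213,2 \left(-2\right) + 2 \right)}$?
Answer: $-22896$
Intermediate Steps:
$-22683 - a{\left(213,2 \left(-2\right) + 2 \right)} = -22683 - 213 = -22896$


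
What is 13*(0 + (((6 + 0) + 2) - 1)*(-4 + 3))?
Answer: -91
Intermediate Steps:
13*(0 + (((6 + 0) + 2) - 1)*(-4 + 3)) = 13*(0 + ((6 + 2) - 1)*(-1)) = 13*(0 + (8 - 1)*(-1)) = 13*(0 + 7*(-1)) = 13*(0 - 7) = 13*(-7) = -91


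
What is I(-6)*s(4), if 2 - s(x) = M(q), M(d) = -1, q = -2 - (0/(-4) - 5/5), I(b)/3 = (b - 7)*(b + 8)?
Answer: -234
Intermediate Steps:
I(b) = 3*(-7 + b)*(8 + b) (I(b) = 3*((b - 7)*(b + 8)) = 3*((-7 + b)*(8 + b)) = 3*(-7 + b)*(8 + b))
q = -1 (q = -2 - (0*(-¼) - 5*⅕) = -2 - (0 - 1) = -2 - 1*(-1) = -2 + 1 = -1)
s(x) = 3 (s(x) = 2 - 1*(-1) = 2 + 1 = 3)
I(-6)*s(4) = (-168 + 3*(-6) + 3*(-6)²)*3 = (-168 - 18 + 3*36)*3 = (-168 - 18 + 108)*3 = -78*3 = -234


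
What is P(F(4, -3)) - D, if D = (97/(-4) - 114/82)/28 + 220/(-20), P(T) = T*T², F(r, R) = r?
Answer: 348605/4592 ≈ 75.916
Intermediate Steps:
P(T) = T³
D = -54717/4592 (D = (97*(-¼) - 114*1/82)*(1/28) + 220*(-1/20) = (-97/4 - 57/41)*(1/28) - 11 = -4205/164*1/28 - 11 = -4205/4592 - 11 = -54717/4592 ≈ -11.916)
P(F(4, -3)) - D = 4³ - 1*(-54717/4592) = 64 + 54717/4592 = 348605/4592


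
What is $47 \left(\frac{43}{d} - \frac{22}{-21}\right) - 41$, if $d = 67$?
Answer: $\frac{54032}{1407} \approx 38.402$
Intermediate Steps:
$47 \left(\frac{43}{d} - \frac{22}{-21}\right) - 41 = 47 \left(\frac{43}{67} - \frac{22}{-21}\right) - 41 = 47 \left(43 \cdot \frac{1}{67} - - \frac{22}{21}\right) - 41 = 47 \left(\frac{43}{67} + \frac{22}{21}\right) - 41 = 47 \cdot \frac{2377}{1407} - 41 = \frac{111719}{1407} - 41 = \frac{54032}{1407}$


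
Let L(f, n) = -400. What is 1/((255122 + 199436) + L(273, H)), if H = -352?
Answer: 1/454158 ≈ 2.2019e-6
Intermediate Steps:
1/((255122 + 199436) + L(273, H)) = 1/((255122 + 199436) - 400) = 1/(454558 - 400) = 1/454158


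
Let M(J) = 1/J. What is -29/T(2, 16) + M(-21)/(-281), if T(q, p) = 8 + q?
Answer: -171119/59010 ≈ -2.8998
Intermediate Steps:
M(J) = 1/J
-29/T(2, 16) + M(-21)/(-281) = -29/(8 + 2) + 1/(-21*(-281)) = -29/10 - 1/21*(-1/281) = -29*⅒ + 1/5901 = -29/10 + 1/5901 = -171119/59010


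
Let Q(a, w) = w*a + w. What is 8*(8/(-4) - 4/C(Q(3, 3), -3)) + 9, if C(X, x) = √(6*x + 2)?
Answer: -7 + 8*I ≈ -7.0 + 8.0*I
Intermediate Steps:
Q(a, w) = w + a*w (Q(a, w) = a*w + w = w + a*w)
C(X, x) = √(2 + 6*x)
8*(8/(-4) - 4/C(Q(3, 3), -3)) + 9 = 8*(8/(-4) - 4/√(2 + 6*(-3))) + 9 = 8*(8*(-¼) - 4/√(2 - 18)) + 9 = 8*(-2 - 4*(-I/4)) + 9 = 8*(-2 - (-1)*I) + 9 = 8*(-2 + I) + 9 = (-16 + 8*I) + 9 = -7 + 8*I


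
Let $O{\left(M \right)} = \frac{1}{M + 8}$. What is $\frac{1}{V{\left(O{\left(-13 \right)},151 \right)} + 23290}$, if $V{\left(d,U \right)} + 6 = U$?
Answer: $\frac{1}{23435} \approx 4.2671 \cdot 10^{-5}$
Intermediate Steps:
$O{\left(M \right)} = \frac{1}{8 + M}$
$V{\left(d,U \right)} = -6 + U$
$\frac{1}{V{\left(O{\left(-13 \right)},151 \right)} + 23290} = \frac{1}{\left(-6 + 151\right) + 23290} = \frac{1}{145 + 23290} = \frac{1}{23435}$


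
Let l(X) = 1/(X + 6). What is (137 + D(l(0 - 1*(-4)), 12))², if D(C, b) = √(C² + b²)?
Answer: (1370 + √14401)²/100 ≈ 22201.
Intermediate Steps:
l(X) = 1/(6 + X)
(137 + D(l(0 - 1*(-4)), 12))² = (137 + √((1/(6 + (0 - 1*(-4))))² + 12²))² = (137 + √((1/(6 + (0 + 4)))² + 144))² = (137 + √((1/(6 + 4))² + 144))² = (137 + √((1/10)² + 144))² = (137 + √((⅒)² + 144))² = (137 + √(1/100 + 144))² = (137 + √(14401/100))² = (137 + √14401/10)²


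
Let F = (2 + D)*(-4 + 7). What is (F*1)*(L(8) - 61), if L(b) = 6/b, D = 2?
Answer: -723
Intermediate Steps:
F = 12 (F = (2 + 2)*(-4 + 7) = 4*3 = 12)
(F*1)*(L(8) - 61) = (12*1)*(6/8 - 61) = 12*(6*(1/8) - 61) = 12*(3/4 - 61) = 12*(-241/4) = -723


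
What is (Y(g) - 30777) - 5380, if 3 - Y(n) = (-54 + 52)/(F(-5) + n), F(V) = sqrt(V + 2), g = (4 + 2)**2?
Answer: 2*(-18077*sqrt(3) + 650771*I)/(sqrt(3) - 36*I) ≈ -36154.0 - 0.0026665*I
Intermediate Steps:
g = 36 (g = 6**2 = 36)
F(V) = sqrt(2 + V)
Y(n) = 3 + 2/(n + I*sqrt(3)) (Y(n) = 3 - (-54 + 52)/(sqrt(2 - 5) + n) = 3 - (-2)/(sqrt(-3) + n) = 3 - (-2)/(I*sqrt(3) + n) = 3 - (-2)/(n + I*sqrt(3)) = 3 + 2/(n + I*sqrt(3)))
(Y(g) - 30777) - 5380 = ((2 + 3*36 + 3*I*sqrt(3))/(36 + I*sqrt(3)) - 30777) - 5380 = ((2 + 108 + 3*I*sqrt(3))/(36 + I*sqrt(3)) - 30777) - 5380 = ((110 + 3*I*sqrt(3))/(36 + I*sqrt(3)) - 30777) - 5380 = (-30777 + (110 + 3*I*sqrt(3))/(36 + I*sqrt(3))) - 5380 = -36157 + (110 + 3*I*sqrt(3))/(36 + I*sqrt(3))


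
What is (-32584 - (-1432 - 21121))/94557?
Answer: -10031/94557 ≈ -0.10608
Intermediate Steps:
(-32584 - (-1432 - 21121))/94557 = (-32584 - 1*(-22553))*(1/94557) = (-32584 + 22553)*(1/94557) = -10031*1/94557 = -10031/94557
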